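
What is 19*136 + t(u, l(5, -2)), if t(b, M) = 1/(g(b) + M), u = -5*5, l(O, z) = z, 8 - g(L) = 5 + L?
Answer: 67185/26 ≈ 2584.0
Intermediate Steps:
g(L) = 3 - L (g(L) = 8 - (5 + L) = 8 + (-5 - L) = 3 - L)
u = -25
t(b, M) = 1/(3 + M - b) (t(b, M) = 1/((3 - b) + M) = 1/(3 + M - b))
19*136 + t(u, l(5, -2)) = 19*136 + 1/(3 - 2 - 1*(-25)) = 2584 + 1/(3 - 2 + 25) = 2584 + 1/26 = 67185/26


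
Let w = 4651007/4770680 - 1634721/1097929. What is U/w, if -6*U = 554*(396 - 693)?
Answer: -143638052017327560/2692255315777 ≈ -53352.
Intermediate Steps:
w = -2692255315777/5237867921720 (w = 4651007*(1/4770680) - 1634721*1/1097929 = 4651007/4770680 - 1634721/1097929 = -2692255315777/5237867921720 ≈ -0.51400)
U = 27423 (U = -277*(396 - 693)/3 = -277*(-297)/3 = -⅙*(-164538) = 27423)
U/w = 27423/(-2692255315777/5237867921720) = 27423*(-5237867921720/2692255315777) = -143638052017327560/2692255315777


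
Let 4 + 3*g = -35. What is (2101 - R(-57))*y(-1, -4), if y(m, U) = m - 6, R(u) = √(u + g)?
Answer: -14707 + 7*I*√70 ≈ -14707.0 + 58.566*I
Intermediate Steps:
g = -13 (g = -4/3 + (⅓)*(-35) = -4/3 - 35/3 = -13)
R(u) = √(-13 + u) (R(u) = √(u - 13) = √(-13 + u))
y(m, U) = -6 + m
(2101 - R(-57))*y(-1, -4) = (2101 - √(-13 - 57))*(-6 - 1) = (2101 - √(-70))*(-7) = (2101 - I*√70)*(-7) = -14707 + 7*I*√70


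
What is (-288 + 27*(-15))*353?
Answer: -244629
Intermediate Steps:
(-288 + 27*(-15))*353 = (-288 - 405)*353 = -693*353 = -244629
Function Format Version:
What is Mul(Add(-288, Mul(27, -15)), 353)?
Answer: -244629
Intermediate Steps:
Mul(Add(-288, Mul(27, -15)), 353) = Mul(Add(-288, -405), 353) = Mul(-693, 353) = -244629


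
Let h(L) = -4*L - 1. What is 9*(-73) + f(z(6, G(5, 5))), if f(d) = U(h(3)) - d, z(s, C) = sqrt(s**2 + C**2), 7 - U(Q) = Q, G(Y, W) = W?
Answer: -637 - sqrt(61) ≈ -644.81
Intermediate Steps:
h(L) = -1 - 4*L
U(Q) = 7 - Q
z(s, C) = sqrt(C**2 + s**2)
f(d) = 20 - d (f(d) = (7 - (-1 - 4*3)) - d = (7 - (-1 - 12)) - d = (7 - 1*(-13)) - d = (7 + 13) - d = 20 - d)
9*(-73) + f(z(6, G(5, 5))) = 9*(-73) + (20 - sqrt(5**2 + 6**2)) = -657 + (20 - sqrt(25 + 36)) = -657 + (20 - sqrt(61)) = -637 - sqrt(61)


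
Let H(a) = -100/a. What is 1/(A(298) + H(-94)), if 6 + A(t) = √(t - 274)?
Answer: -1363/101 - 2209*√6/404 ≈ -26.888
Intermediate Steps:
A(t) = -6 + √(-274 + t) (A(t) = -6 + √(t - 274) = -6 + √(-274 + t))
1/(A(298) + H(-94)) = 1/((-6 + √(-274 + 298)) - 100/(-94)) = 1/((-6 + √24) - 100*(-1/94)) = 1/((-6 + 2*√6) + 50/47) = 1/(-232/47 + 2*√6)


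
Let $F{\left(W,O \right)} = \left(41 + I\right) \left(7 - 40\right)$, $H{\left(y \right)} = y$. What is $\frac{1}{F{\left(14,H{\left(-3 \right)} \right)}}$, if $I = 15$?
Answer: $- \frac{1}{1848} \approx -0.00054113$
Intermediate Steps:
$F{\left(W,O \right)} = -1848$ ($F{\left(W,O \right)} = \left(41 + 15\right) \left(7 - 40\right) = 56 \left(-33\right) = -1848$)
$\frac{1}{F{\left(14,H{\left(-3 \right)} \right)}} = \frac{1}{-1848} = - \frac{1}{1848}$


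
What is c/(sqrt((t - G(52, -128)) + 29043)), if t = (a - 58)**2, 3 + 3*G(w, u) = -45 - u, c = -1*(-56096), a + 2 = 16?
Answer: 56096*sqrt(278571)/92857 ≈ 318.85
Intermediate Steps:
a = 14 (a = -2 + 16 = 14)
c = 56096
G(w, u) = -16 - u/3 (G(w, u) = -1 + (-45 - u)/3 = -1 + (-15 - u/3) = -16 - u/3)
t = 1936 (t = (14 - 58)**2 = (-44)**2 = 1936)
c/(sqrt((t - G(52, -128)) + 29043)) = 56096/(sqrt((1936 - (-16 - 1/3*(-128))) + 29043)) = 56096/(sqrt((1936 - (-16 + 128/3)) + 29043)) = 56096/(sqrt((1936 - 1*80/3) + 29043)) = 56096/(sqrt((1936 - 80/3) + 29043)) = 56096/(sqrt(5728/3 + 29043)) = 56096/(sqrt(92857/3)) = 56096/((sqrt(278571)/3)) = 56096*(sqrt(278571)/92857) = 56096*sqrt(278571)/92857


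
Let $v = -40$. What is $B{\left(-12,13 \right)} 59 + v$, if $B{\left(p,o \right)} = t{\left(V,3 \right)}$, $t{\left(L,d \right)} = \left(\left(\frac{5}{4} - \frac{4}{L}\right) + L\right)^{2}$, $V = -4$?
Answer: $\frac{2251}{16} \approx 140.69$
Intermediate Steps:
$t{\left(L,d \right)} = \left(\frac{5}{4} + L - \frac{4}{L}\right)^{2}$ ($t{\left(L,d \right)} = \left(\left(5 \cdot \frac{1}{4} - \frac{4}{L}\right) + L\right)^{2} = \left(\left(\frac{5}{4} - \frac{4}{L}\right) + L\right)^{2} = \left(\frac{5}{4} + L - \frac{4}{L}\right)^{2}$)
$B{\left(p,o \right)} = \frac{49}{16}$ ($B{\left(p,o \right)} = \frac{\left(-16 + 4 \left(-4\right)^{2} + 5 \left(-4\right)\right)^{2}}{16 \cdot 16} = \frac{1}{16} \cdot \frac{1}{16} \left(-16 + 4 \cdot 16 - 20\right)^{2} = \frac{1}{16} \cdot \frac{1}{16} \left(-16 + 64 - 20\right)^{2} = \frac{1}{16} \cdot \frac{1}{16} \cdot 28^{2} = \frac{1}{16} \cdot \frac{1}{16} \cdot 784 = \frac{49}{16}$)
$B{\left(-12,13 \right)} 59 + v = \frac{49}{16} \cdot 59 - 40 = \frac{2891}{16} - 40 = \frac{2251}{16}$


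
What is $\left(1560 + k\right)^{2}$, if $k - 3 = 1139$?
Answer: $7300804$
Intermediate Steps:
$k = 1142$ ($k = 3 + 1139 = 1142$)
$\left(1560 + k\right)^{2} = \left(1560 + 1142\right)^{2} = 2702^{2} = 7300804$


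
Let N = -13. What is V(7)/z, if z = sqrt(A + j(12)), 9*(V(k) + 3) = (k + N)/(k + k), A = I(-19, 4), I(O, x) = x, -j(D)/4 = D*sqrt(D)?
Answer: -32/(21*sqrt(1 - 24*sqrt(3))) ≈ 0.23924*I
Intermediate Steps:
j(D) = -4*D**(3/2) (j(D) = -4*D*sqrt(D) = -4*D**(3/2))
A = 4
V(k) = -3 + (-13 + k)/(18*k) (V(k) = -3 + ((k - 13)/(k + k))/9 = -3 + ((-13 + k)/((2*k)))/9 = -3 + ((-13 + k)*(1/(2*k)))/9 = -3 + ((-13 + k)/(2*k))/9 = -3 + (-13 + k)/(18*k))
z = sqrt(4 - 96*sqrt(3)) ≈ 12.739*I
V(7)/z = ((1/18)*(-13 - 53*7)/7)/((2*sqrt(1 - 24*sqrt(3)))) = ((1/18)*(1/7)*(-13 - 371))*(1/(2*sqrt(1 - 24*sqrt(3)))) = ((1/18)*(1/7)*(-384))*(1/(2*sqrt(1 - 24*sqrt(3)))) = -32/(21*sqrt(1 - 24*sqrt(3)))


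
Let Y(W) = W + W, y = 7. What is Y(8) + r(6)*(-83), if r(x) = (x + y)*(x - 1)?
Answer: -5379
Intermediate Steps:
Y(W) = 2*W
r(x) = (-1 + x)*(7 + x) (r(x) = (x + 7)*(x - 1) = (7 + x)*(-1 + x) = (-1 + x)*(7 + x))
Y(8) + r(6)*(-83) = 2*8 + (-7 + 6² + 6*6)*(-83) = 16 + (-7 + 36 + 36)*(-83) = 16 + 65*(-83) = 16 - 5395 = -5379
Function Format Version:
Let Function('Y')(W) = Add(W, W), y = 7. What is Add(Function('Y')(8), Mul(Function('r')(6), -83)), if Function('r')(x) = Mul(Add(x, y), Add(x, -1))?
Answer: -5379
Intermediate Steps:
Function('Y')(W) = Mul(2, W)
Function('r')(x) = Mul(Add(-1, x), Add(7, x)) (Function('r')(x) = Mul(Add(x, 7), Add(x, -1)) = Mul(Add(7, x), Add(-1, x)) = Mul(Add(-1, x), Add(7, x)))
Add(Function('Y')(8), Mul(Function('r')(6), -83)) = Add(Mul(2, 8), Mul(Add(-7, Pow(6, 2), Mul(6, 6)), -83)) = Add(16, Mul(Add(-7, 36, 36), -83)) = Add(16, Mul(65, -83)) = Add(16, -5395) = -5379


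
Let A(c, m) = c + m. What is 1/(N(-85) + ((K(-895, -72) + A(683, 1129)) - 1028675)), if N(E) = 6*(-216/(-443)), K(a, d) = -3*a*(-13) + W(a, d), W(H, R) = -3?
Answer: -443/470363257 ≈ -9.4183e-7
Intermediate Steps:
K(a, d) = -3 + 39*a (K(a, d) = -3*a*(-13) - 3 = 39*a - 3 = -3 + 39*a)
N(E) = 1296/443 (N(E) = 6*(-216*(-1/443)) = 6*(216/443) = 1296/443)
1/(N(-85) + ((K(-895, -72) + A(683, 1129)) - 1028675)) = 1/(1296/443 + (((-3 + 39*(-895)) + (683 + 1129)) - 1028675)) = 1/(1296/443 + (((-3 - 34905) + 1812) - 1028675)) = 1/(1296/443 + ((-34908 + 1812) - 1028675)) = 1/(1296/443 + (-33096 - 1028675)) = 1/(1296/443 - 1061771) = 1/(-470363257/443) = -443/470363257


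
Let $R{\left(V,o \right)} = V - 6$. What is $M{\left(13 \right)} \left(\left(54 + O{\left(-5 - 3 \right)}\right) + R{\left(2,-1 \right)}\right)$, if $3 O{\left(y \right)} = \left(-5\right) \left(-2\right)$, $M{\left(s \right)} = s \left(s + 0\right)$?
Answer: $\frac{27040}{3} \approx 9013.3$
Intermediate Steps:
$M{\left(s \right)} = s^{2}$ ($M{\left(s \right)} = s s = s^{2}$)
$O{\left(y \right)} = \frac{10}{3}$ ($O{\left(y \right)} = \frac{\left(-5\right) \left(-2\right)}{3} = \frac{1}{3} \cdot 10 = \frac{10}{3}$)
$R{\left(V,o \right)} = -6 + V$
$M{\left(13 \right)} \left(\left(54 + O{\left(-5 - 3 \right)}\right) + R{\left(2,-1 \right)}\right) = 13^{2} \left(\left(54 + \frac{10}{3}\right) + \left(-6 + 2\right)\right) = 169 \left(\frac{172}{3} - 4\right) = 169 \cdot \frac{160}{3} = \frac{27040}{3}$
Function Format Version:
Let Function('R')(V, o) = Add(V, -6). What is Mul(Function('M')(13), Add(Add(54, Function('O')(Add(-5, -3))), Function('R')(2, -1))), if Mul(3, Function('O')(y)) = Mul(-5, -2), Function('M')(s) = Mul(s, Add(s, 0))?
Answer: Rational(27040, 3) ≈ 9013.3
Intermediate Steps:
Function('M')(s) = Pow(s, 2) (Function('M')(s) = Mul(s, s) = Pow(s, 2))
Function('O')(y) = Rational(10, 3) (Function('O')(y) = Mul(Rational(1, 3), Mul(-5, -2)) = Mul(Rational(1, 3), 10) = Rational(10, 3))
Function('R')(V, o) = Add(-6, V)
Mul(Function('M')(13), Add(Add(54, Function('O')(Add(-5, -3))), Function('R')(2, -1))) = Mul(Pow(13, 2), Add(Add(54, Rational(10, 3)), Add(-6, 2))) = Mul(169, Add(Rational(172, 3), -4)) = Mul(169, Rational(160, 3)) = Rational(27040, 3)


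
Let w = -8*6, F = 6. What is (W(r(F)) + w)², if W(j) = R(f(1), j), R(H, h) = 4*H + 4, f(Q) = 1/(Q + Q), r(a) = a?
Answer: 1764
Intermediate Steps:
f(Q) = 1/(2*Q)
R(H, h) = 4 + 4*H
W(j) = 6 (W(j) = 4 + 4*((½)/1) = 4 + 4*((½)*1) = 4 + 4*(½) = 4 + 2 = 6)
w = -48
(W(r(F)) + w)² = (6 - 48)² = (-42)² = 1764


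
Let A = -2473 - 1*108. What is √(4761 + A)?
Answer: 2*√545 ≈ 46.690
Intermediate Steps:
A = -2581 (A = -2473 - 108 = -2581)
√(4761 + A) = √(4761 - 2581) = √2180 = 2*√545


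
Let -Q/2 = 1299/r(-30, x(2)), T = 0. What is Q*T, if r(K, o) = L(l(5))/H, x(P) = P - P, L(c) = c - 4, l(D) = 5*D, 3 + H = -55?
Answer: 0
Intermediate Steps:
H = -58 (H = -3 - 55 = -58)
L(c) = -4 + c
x(P) = 0
r(K, o) = -21/58 (r(K, o) = (-4 + 5*5)/(-58) = (-4 + 25)*(-1/58) = 21*(-1/58) = -21/58)
Q = 50228/7 (Q = -2598/(-21/58) = -2598*(-58)/21 = -2*(-25114/7) = 50228/7 ≈ 7175.4)
Q*T = (50228/7)*0 = 0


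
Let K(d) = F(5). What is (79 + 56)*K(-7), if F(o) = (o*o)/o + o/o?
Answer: 810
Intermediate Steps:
F(o) = 1 + o (F(o) = o²/o + 1 = o + 1 = 1 + o)
K(d) = 6 (K(d) = 1 + 5 = 6)
(79 + 56)*K(-7) = (79 + 56)*6 = 135*6 = 810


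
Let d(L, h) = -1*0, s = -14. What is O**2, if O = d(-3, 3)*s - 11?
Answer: 121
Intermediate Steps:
d(L, h) = 0
O = -11 (O = 0*(-14) - 11 = 0 - 11 = -11)
O**2 = (-11)**2 = 121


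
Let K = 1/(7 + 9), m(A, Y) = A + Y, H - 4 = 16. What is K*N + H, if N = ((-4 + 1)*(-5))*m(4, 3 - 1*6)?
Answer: 335/16 ≈ 20.938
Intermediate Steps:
H = 20 (H = 4 + 16 = 20)
K = 1/16 ≈ 0.062500
N = 15 (N = ((-4 + 1)*(-5))*(4 + (3 - 1*6)) = (-3*(-5))*(4 + (3 - 6)) = 15*(4 - 3) = 15*1 = 15)
K*N + H = (1/16)*15 + 20 = 15/16 + 20 = 335/16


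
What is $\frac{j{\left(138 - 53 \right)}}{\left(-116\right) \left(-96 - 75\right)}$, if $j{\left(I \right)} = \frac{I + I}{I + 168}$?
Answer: $\frac{85}{2509254} \approx 3.3875 \cdot 10^{-5}$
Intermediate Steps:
$j{\left(I \right)} = \frac{2 I}{168 + I}$
$\frac{j{\left(138 - 53 \right)}}{\left(-116\right) \left(-96 - 75\right)} = \frac{2 \left(138 - 53\right) \frac{1}{168 + \left(138 - 53\right)}}{\left(-116\right) \left(-96 - 75\right)} = \frac{2 \left(138 - 53\right) \frac{1}{168 + \left(138 - 53\right)}}{\left(-116\right) \left(-171\right)} = \frac{2 \cdot 85 \frac{1}{168 + 85}}{19836} = 2 \cdot 85 \cdot \frac{1}{253} \cdot \frac{1}{19836} = \frac{170}{253} \cdot \frac{1}{19836} = \frac{85}{2509254}$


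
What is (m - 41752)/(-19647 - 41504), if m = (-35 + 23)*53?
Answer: 42388/61151 ≈ 0.69317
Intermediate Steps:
m = -636 (m = -12*53 = -636)
(m - 41752)/(-19647 - 41504) = (-636 - 41752)/(-19647 - 41504) = -42388/(-61151) = -42388*(-1/61151) = 42388/61151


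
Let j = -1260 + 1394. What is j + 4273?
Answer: 4407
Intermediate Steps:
j = 134
j + 4273 = 134 + 4273 = 4407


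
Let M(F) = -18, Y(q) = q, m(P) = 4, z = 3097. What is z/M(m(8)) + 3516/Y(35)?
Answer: -45107/630 ≈ -71.598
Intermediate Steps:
z/M(m(8)) + 3516/Y(35) = 3097/(-18) + 3516/35 = 3097*(-1/18) + 3516*(1/35) = -3097/18 + 3516/35 = -45107/630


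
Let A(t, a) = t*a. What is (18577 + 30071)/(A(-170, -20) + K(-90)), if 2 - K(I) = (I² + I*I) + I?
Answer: -4054/1059 ≈ -3.8281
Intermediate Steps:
K(I) = 2 - I - 2*I² (K(I) = 2 - ((I² + I*I) + I) = 2 - ((I² + I²) + I) = 2 - (2*I² + I) = 2 - (I + 2*I²) = 2 + (-I - 2*I²) = 2 - I - 2*I²)
A(t, a) = a*t
(18577 + 30071)/(A(-170, -20) + K(-90)) = (18577 + 30071)/(-20*(-170) + (2 - 1*(-90) - 2*(-90)²)) = 48648/(3400 + (2 + 90 - 2*8100)) = 48648/(3400 + (2 + 90 - 16200)) = 48648/(3400 - 16108) = 48648/(-12708) = 48648*(-1/12708) = -4054/1059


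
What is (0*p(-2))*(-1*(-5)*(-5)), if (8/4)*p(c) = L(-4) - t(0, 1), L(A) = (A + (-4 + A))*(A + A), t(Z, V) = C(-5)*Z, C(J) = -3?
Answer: 0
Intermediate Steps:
t(Z, V) = -3*Z
L(A) = 2*A*(-4 + 2*A) (L(A) = (-4 + 2*A)*(2*A) = 2*A*(-4 + 2*A))
p(c) = 48 (p(c) = (4*(-4)*(-2 - 4) - (-3)*0)/2 = (4*(-4)*(-6) - 1*0)/2 = (96 + 0)/2 = (½)*96 = 48)
(0*p(-2))*(-1*(-5)*(-5)) = (0*48)*(-1*(-5)*(-5)) = 0*(5*(-5)) = 0*(-25) = 0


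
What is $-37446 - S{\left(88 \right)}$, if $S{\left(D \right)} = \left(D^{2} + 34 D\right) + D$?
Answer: $-48270$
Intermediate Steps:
$S{\left(D \right)} = D^{2} + 35 D$
$-37446 - S{\left(88 \right)} = -37446 - 88 \left(35 + 88\right) = -37446 - 88 \cdot 123 = -37446 - 10824 = -48270$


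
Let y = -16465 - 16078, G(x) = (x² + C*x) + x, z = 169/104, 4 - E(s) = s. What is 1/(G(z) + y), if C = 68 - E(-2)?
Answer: -64/2076031 ≈ -3.0828e-5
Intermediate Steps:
E(s) = 4 - s
C = 62 (C = 68 - (4 - 1*(-2)) = 68 - (4 + 2) = 68 - 1*6 = 68 - 6 = 62)
z = 13/8 (z = 169*(1/104) = 13/8 ≈ 1.6250)
G(x) = x² + 63*x (G(x) = (x² + 62*x) + x = x² + 63*x)
y = -32543
1/(G(z) + y) = 1/(13*(63 + 13/8)/8 - 32543) = 1/((13/8)*(517/8) - 32543) = 1/(6721/64 - 32543) = 1/(-2076031/64) = -64/2076031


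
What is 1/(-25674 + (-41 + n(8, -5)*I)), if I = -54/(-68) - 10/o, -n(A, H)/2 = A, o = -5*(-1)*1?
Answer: -17/436827 ≈ -3.8917e-5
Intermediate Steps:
o = 5 (o = 5*1 = 5)
n(A, H) = -2*A
I = -41/34 (I = -54/(-68) - 10/5 = -54*(-1/68) - 10*⅕ = 27/34 - 2 = -41/34 ≈ -1.2059)
1/(-25674 + (-41 + n(8, -5)*I)) = 1/(-25674 + (-41 - 2*8*(-41/34))) = 1/(-25674 + (-41 - 16*(-41/34))) = 1/(-25674 + (-41 + 328/17)) = 1/(-25674 - 369/17) = 1/(-436827/17) = -17/436827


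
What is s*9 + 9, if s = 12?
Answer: 117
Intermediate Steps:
s*9 + 9 = 12*9 + 9 = 108 + 9 = 117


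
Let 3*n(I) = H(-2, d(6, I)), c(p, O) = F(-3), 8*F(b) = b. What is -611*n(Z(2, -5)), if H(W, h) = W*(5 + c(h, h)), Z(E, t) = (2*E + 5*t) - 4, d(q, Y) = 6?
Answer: 22607/12 ≈ 1883.9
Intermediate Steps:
F(b) = b/8
c(p, O) = -3/8 (c(p, O) = (1/8)*(-3) = -3/8)
Z(E, t) = -4 + 2*E + 5*t
H(W, h) = 37*W/8 (H(W, h) = W*(5 - 3/8) = W*(37/8) = 37*W/8)
n(I) = -37/12 (n(I) = ((37/8)*(-2))/3 = (1/3)*(-37/4) = -37/12)
-611*n(Z(2, -5)) = -611*(-37/12) = 22607/12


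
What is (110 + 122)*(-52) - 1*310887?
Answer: -322951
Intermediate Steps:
(110 + 122)*(-52) - 1*310887 = 232*(-52) - 310887 = -12064 - 310887 = -322951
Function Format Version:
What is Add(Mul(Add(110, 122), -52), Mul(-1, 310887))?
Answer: -322951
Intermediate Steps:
Add(Mul(Add(110, 122), -52), Mul(-1, 310887)) = Add(Mul(232, -52), -310887) = Add(-12064, -310887) = -322951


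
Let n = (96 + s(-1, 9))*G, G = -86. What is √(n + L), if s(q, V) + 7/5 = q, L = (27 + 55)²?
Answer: 2*I*√8285/5 ≈ 36.409*I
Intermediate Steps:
L = 6724 (L = 82² = 6724)
s(q, V) = -7/5 + q
n = -40248/5 (n = (96 + (-7/5 - 1))*(-86) = (96 - 12/5)*(-86) = (468/5)*(-86) = -40248/5 ≈ -8049.6)
√(n + L) = √(-40248/5 + 6724) = √(-6628/5) = 2*I*√8285/5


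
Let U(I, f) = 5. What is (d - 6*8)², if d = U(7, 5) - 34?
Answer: 5929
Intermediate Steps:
d = -29 (d = 5 - 34 = -29)
(d - 6*8)² = (-29 - 6*8)² = (-29 - 48)² = (-77)² = 5929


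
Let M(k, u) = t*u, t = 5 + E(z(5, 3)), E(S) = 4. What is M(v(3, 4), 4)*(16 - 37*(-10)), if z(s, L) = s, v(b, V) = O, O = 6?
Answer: 13896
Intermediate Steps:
v(b, V) = 6
t = 9 (t = 5 + 4 = 9)
M(k, u) = 9*u
M(v(3, 4), 4)*(16 - 37*(-10)) = (9*4)*(16 - 37*(-10)) = 36*(16 + 370) = 36*386 = 13896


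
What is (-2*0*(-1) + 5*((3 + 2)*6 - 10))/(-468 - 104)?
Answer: -25/143 ≈ -0.17483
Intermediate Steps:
(-2*0*(-1) + 5*((3 + 2)*6 - 10))/(-468 - 104) = (0*(-1) + 5*(5*6 - 10))/(-572) = (0 + 5*(30 - 10))*(-1/572) = (0 + 5*20)*(-1/572) = (0 + 100)*(-1/572) = 100*(-1/572) = -25/143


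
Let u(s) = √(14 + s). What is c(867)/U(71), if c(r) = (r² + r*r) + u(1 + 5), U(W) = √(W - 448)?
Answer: 2*I*√377*(-751689 - √5)/377 ≈ -77428.0*I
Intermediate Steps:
U(W) = √(-448 + W)
c(r) = 2*√5 + 2*r² (c(r) = (r² + r*r) + √(14 + (1 + 5)) = (r² + r²) + √(14 + 6) = 2*r² + √20 = 2*r² + 2*√5 = 2*√5 + 2*r²)
c(867)/U(71) = (2*√5 + 2*867²)/(√(-448 + 71)) = (2*√5 + 2*751689)/(√(-377)) = (2*√5 + 1503378)/((I*√377)) = (1503378 + 2*√5)*(-I*√377/377) = -I*√377*(1503378 + 2*√5)/377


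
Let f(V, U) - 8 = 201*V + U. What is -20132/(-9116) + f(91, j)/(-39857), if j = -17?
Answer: 158935603/90834103 ≈ 1.7497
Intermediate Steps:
f(V, U) = 8 + U + 201*V (f(V, U) = 8 + (201*V + U) = 8 + (U + 201*V) = 8 + U + 201*V)
-20132/(-9116) + f(91, j)/(-39857) = -20132/(-9116) + (8 - 17 + 201*91)/(-39857) = -20132*(-1/9116) + (8 - 17 + 18291)*(-1/39857) = 5033/2279 + 18282*(-1/39857) = 5033/2279 - 18282/39857 = 158935603/90834103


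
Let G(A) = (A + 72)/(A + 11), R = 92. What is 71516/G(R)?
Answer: 1841537/41 ≈ 44916.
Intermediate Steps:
G(A) = (72 + A)/(11 + A)
71516/G(R) = 71516/(((72 + 92)/(11 + 92))) = 71516/((164/103)) = 71516/(((1/103)*164)) = 71516/(164/103) = 71516*(103/164) = 1841537/41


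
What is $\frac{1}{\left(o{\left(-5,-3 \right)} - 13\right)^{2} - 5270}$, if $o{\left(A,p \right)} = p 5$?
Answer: $- \frac{1}{4486} \approx -0.00022292$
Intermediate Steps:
$o{\left(A,p \right)} = 5 p$
$\frac{1}{\left(o{\left(-5,-3 \right)} - 13\right)^{2} - 5270} = \frac{1}{\left(5 \left(-3\right) - 13\right)^{2} - 5270} = \frac{1}{\left(-15 - 13\right)^{2} - 5270} = \frac{1}{\left(-28\right)^{2} - 5270} = \frac{1}{784 - 5270} = \frac{1}{-4486} = - \frac{1}{4486}$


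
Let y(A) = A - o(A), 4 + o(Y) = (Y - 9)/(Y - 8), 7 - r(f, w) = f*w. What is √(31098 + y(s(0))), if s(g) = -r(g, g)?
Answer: √6996135/15 ≈ 176.33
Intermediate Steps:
r(f, w) = 7 - f*w
s(g) = -7 + g² (s(g) = -(7 - g*g) = -(7 - g²) = -7 + g²)
o(Y) = -4 + (-9 + Y)/(-8 + Y) (o(Y) = -4 + (Y - 9)/(Y - 8) = -4 + (-9 + Y)/(-8 + Y))
y(A) = A - (23 - 3*A)/(-8 + A)
√(31098 + y(s(0))) = √(31098 + (-23 + (-7 + 0²)² - 5*(-7 + 0²))/(-8 + (-7 + 0²))) = √(31098 + (-23 + (-7 + 0)² - 5*(-7 + 0))/(-8 + (-7 + 0))) = √(31098 + (-23 + (-7)² - 5*(-7))/(-8 - 7)) = √(31098 + (-23 + 49 + 35)/(-15)) = √(31098 - 1/15*61) = √(31098 - 61/15) = √(466409/15) = √6996135/15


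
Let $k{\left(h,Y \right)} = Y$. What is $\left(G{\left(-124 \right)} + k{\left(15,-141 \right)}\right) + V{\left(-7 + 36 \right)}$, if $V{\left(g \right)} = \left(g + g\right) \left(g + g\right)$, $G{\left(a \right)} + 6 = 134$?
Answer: $3351$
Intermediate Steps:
$G{\left(a \right)} = 128$ ($G{\left(a \right)} = -6 + 134 = 128$)
$V{\left(g \right)} = 4 g^{2}$ ($V{\left(g \right)} = 2 g 2 g = 4 g^{2}$)
$\left(G{\left(-124 \right)} + k{\left(15,-141 \right)}\right) + V{\left(-7 + 36 \right)} = \left(128 - 141\right) + 4 \left(-7 + 36\right)^{2} = -13 + 4 \cdot 29^{2} = -13 + 4 \cdot 841 = -13 + 3364 = 3351$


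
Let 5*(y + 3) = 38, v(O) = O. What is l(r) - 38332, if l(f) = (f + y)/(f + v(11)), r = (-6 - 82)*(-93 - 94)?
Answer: -3155982917/82335 ≈ -38331.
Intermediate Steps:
y = 23/5 (y = -3 + (⅕)*38 = -3 + 38/5 = 23/5 ≈ 4.6000)
r = 16456 (r = -88*(-187) = 16456)
l(f) = (23/5 + f)/(11 + f) (l(f) = (f + 23/5)/(f + 11) = (23/5 + f)/(11 + f))
l(r) - 38332 = (23/5 + 16456)/(11 + 16456) - 38332 = (82303/5)/16467 - 38332 = (1/16467)*(82303/5) - 38332 = 82303/82335 - 38332 = -3155982917/82335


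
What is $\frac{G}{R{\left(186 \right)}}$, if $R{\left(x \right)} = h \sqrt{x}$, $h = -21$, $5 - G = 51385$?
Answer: $\frac{3670 \sqrt{186}}{279} \approx 179.4$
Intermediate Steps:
$G = -51380$ ($G = 5 - 51385 = -51380$)
$R{\left(x \right)} = - 21 \sqrt{x}$
$\frac{G}{R{\left(186 \right)}} = - \frac{51380}{\left(-21\right) \sqrt{186}} = - 51380 \left(- \frac{\sqrt{186}}{3906}\right) = \frac{3670 \sqrt{186}}{279}$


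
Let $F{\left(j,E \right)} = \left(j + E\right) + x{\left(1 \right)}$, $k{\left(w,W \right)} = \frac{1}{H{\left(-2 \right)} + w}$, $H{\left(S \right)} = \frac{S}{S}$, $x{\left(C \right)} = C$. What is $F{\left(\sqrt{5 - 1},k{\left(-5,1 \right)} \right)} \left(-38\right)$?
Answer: $- \frac{209}{2} \approx -104.5$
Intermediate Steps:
$H{\left(S \right)} = 1$
$k{\left(w,W \right)} = \frac{1}{1 + w}$
$F{\left(j,E \right)} = 1 + E + j$ ($F{\left(j,E \right)} = \left(j + E\right) + 1 = \left(E + j\right) + 1 = 1 + E + j$)
$F{\left(\sqrt{5 - 1},k{\left(-5,1 \right)} \right)} \left(-38\right) = \left(1 + \frac{1}{1 - 5} + \sqrt{5 - 1}\right) \left(-38\right) = \left(1 + \frac{1}{-4} + \sqrt{4}\right) \left(-38\right) = \left(1 - \frac{1}{4} + 2\right) \left(-38\right) = \frac{11}{4} \left(-38\right) = - \frac{209}{2}$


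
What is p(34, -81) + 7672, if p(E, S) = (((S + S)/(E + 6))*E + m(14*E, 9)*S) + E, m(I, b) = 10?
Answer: 67583/10 ≈ 6758.3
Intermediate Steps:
p(E, S) = E + 10*S + 2*E*S/(6 + E) (p(E, S) = (((S + S)/(E + 6))*E + 10*S) + E = (((2*S)/(6 + E))*E + 10*S) + E = ((2*S/(6 + E))*E + 10*S) + E = (2*E*S/(6 + E) + 10*S) + E = (10*S + 2*E*S/(6 + E)) + E = E + 10*S + 2*E*S/(6 + E))
p(34, -81) + 7672 = (34² + 6*34 + 60*(-81) + 12*34*(-81))/(6 + 34) + 7672 = (1156 + 204 - 4860 - 33048)/40 + 7672 = (1/40)*(-36548) + 7672 = -9137/10 + 7672 = 67583/10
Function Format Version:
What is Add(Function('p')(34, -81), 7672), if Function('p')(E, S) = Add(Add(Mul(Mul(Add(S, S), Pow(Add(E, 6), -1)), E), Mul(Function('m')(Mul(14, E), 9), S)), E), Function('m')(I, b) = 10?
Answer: Rational(67583, 10) ≈ 6758.3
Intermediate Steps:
Function('p')(E, S) = Add(E, Mul(10, S), Mul(2, E, S, Pow(Add(6, E), -1))) (Function('p')(E, S) = Add(Add(Mul(Mul(Add(S, S), Pow(Add(E, 6), -1)), E), Mul(10, S)), E) = Add(Add(Mul(Mul(Mul(2, S), Pow(Add(6, E), -1)), E), Mul(10, S)), E) = Add(Add(Mul(Mul(2, S, Pow(Add(6, E), -1)), E), Mul(10, S)), E) = Add(Add(Mul(2, E, S, Pow(Add(6, E), -1)), Mul(10, S)), E) = Add(Add(Mul(10, S), Mul(2, E, S, Pow(Add(6, E), -1))), E) = Add(E, Mul(10, S), Mul(2, E, S, Pow(Add(6, E), -1))))
Add(Function('p')(34, -81), 7672) = Add(Mul(Pow(Add(6, 34), -1), Add(Pow(34, 2), Mul(6, 34), Mul(60, -81), Mul(12, 34, -81))), 7672) = Add(Mul(Pow(40, -1), Add(1156, 204, -4860, -33048)), 7672) = Add(Mul(Rational(1, 40), -36548), 7672) = Add(Rational(-9137, 10), 7672) = Rational(67583, 10)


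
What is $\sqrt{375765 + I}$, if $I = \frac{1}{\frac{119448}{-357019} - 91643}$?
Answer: $\frac{\sqrt{402254351456810444645400490}}{32718411665} \approx 613.0$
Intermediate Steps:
$I = - \frac{357019}{32718411665}$ ($I = \frac{1}{119448 \left(- \frac{1}{357019}\right) - 91643} = \frac{1}{- \frac{119448}{357019} - 91643} = \frac{1}{- \frac{32718411665}{357019}} = - \frac{357019}{32718411665} \approx -1.0912 \cdot 10^{-5}$)
$\sqrt{375765 + I} = \sqrt{375765 - \frac{357019}{32718411665}} = \sqrt{\frac{12294433958941706}{32718411665}} = \frac{\sqrt{402254351456810444645400490}}{32718411665}$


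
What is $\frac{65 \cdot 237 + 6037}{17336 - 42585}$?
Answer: $- \frac{21442}{25249} \approx -0.84922$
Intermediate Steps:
$\frac{65 \cdot 237 + 6037}{17336 - 42585} = \frac{15405 + 6037}{-25249} = 21442 \left(- \frac{1}{25249}\right) = - \frac{21442}{25249}$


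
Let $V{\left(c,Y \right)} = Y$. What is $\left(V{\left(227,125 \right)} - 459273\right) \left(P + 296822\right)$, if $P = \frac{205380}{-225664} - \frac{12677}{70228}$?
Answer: $- \frac{33747359400682559817}{247623928} \approx -1.3628 \cdot 10^{11}$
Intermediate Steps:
$P = - \frac{1080260573}{990495712}$ ($P = 205380 \left(- \frac{1}{225664}\right) - \frac{12677}{70228} = - \frac{51345}{56416} - \frac{12677}{70228} = - \frac{1080260573}{990495712} \approx -1.0906$)
$\left(V{\left(227,125 \right)} - 459273\right) \left(P + 296822\right) = \left(125 - 459273\right) \left(- \frac{1080260573}{990495712} + 296822\right) = \left(-459148\right) \frac{293999837966691}{990495712} = - \frac{33747359400682559817}{247623928}$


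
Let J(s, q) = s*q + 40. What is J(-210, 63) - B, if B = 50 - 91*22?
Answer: -11238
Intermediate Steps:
J(s, q) = 40 + q*s (J(s, q) = q*s + 40 = 40 + q*s)
B = -1952 (B = 50 - 2002 = -1952)
J(-210, 63) - B = (40 + 63*(-210)) - 1*(-1952) = (40 - 13230) + 1952 = -13190 + 1952 = -11238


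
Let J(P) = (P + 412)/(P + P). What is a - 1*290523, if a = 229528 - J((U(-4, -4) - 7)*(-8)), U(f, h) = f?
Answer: -2683905/44 ≈ -60998.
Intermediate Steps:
J(P) = (412 + P)/(2*P) (J(P) = (412 + P)/((2*P)) = (412 + P)*(1/(2*P)) = (412 + P)/(2*P))
a = 10099107/44 (a = 229528 - (412 + (-4 - 7)*(-8))/(2*((-4 - 7)*(-8))) = 229528 - (412 - 11*(-8))/(2*((-11*(-8)))) = 229528 - (412 + 88)/(2*88) = 229528 - 500/(2*88) = 229528 - 1*125/44 = 229528 - 125/44 = 10099107/44 ≈ 2.2953e+5)
a - 1*290523 = 10099107/44 - 1*290523 = 10099107/44 - 290523 = -2683905/44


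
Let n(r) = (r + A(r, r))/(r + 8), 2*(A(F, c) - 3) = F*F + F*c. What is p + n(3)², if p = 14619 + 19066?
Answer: 4076110/121 ≈ 33687.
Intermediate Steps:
A(F, c) = 3 + F²/2 + F*c/2 (A(F, c) = 3 + (F*F + F*c)/2 = 3 + (F² + F*c)/2 = 3 + (F²/2 + F*c/2) = 3 + F²/2 + F*c/2)
n(r) = (3 + r + r²)/(8 + r) (n(r) = (r + (3 + r²/2 + r*r/2))/(r + 8) = (r + (3 + r²/2 + r²/2))/(8 + r) = (r + (3 + r²))/(8 + r) = (3 + r + r²)/(8 + r))
p = 33685
p + n(3)² = 33685 + ((3 + 3 + 3²)/(8 + 3))² = 33685 + ((3 + 3 + 9)/11)² = 33685 + ((1/11)*15)² = 33685 + (15/11)² = 33685 + 225/121 = 4076110/121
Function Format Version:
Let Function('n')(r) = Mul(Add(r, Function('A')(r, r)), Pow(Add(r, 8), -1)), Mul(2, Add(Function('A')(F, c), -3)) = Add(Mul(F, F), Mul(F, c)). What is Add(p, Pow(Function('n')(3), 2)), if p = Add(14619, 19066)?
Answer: Rational(4076110, 121) ≈ 33687.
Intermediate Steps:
Function('A')(F, c) = Add(3, Mul(Rational(1, 2), Pow(F, 2)), Mul(Rational(1, 2), F, c)) (Function('A')(F, c) = Add(3, Mul(Rational(1, 2), Add(Mul(F, F), Mul(F, c)))) = Add(3, Mul(Rational(1, 2), Add(Pow(F, 2), Mul(F, c)))) = Add(3, Add(Mul(Rational(1, 2), Pow(F, 2)), Mul(Rational(1, 2), F, c))) = Add(3, Mul(Rational(1, 2), Pow(F, 2)), Mul(Rational(1, 2), F, c)))
Function('n')(r) = Mul(Pow(Add(8, r), -1), Add(3, r, Pow(r, 2))) (Function('n')(r) = Mul(Add(r, Add(3, Mul(Rational(1, 2), Pow(r, 2)), Mul(Rational(1, 2), r, r))), Pow(Add(r, 8), -1)) = Mul(Add(r, Add(3, Mul(Rational(1, 2), Pow(r, 2)), Mul(Rational(1, 2), Pow(r, 2)))), Pow(Add(8, r), -1)) = Mul(Add(r, Add(3, Pow(r, 2))), Pow(Add(8, r), -1)) = Mul(Add(3, r, Pow(r, 2)), Pow(Add(8, r), -1)) = Mul(Pow(Add(8, r), -1), Add(3, r, Pow(r, 2))))
p = 33685
Add(p, Pow(Function('n')(3), 2)) = Add(33685, Pow(Mul(Pow(Add(8, 3), -1), Add(3, 3, Pow(3, 2))), 2)) = Add(33685, Pow(Mul(Pow(11, -1), Add(3, 3, 9)), 2)) = Add(33685, Pow(Mul(Rational(1, 11), 15), 2)) = Add(33685, Pow(Rational(15, 11), 2)) = Add(33685, Rational(225, 121)) = Rational(4076110, 121)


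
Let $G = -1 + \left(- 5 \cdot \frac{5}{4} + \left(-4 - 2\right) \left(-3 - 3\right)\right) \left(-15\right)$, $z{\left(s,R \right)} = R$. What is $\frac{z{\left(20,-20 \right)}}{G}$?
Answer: $\frac{80}{1789} \approx 0.044718$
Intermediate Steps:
$G = - \frac{1789}{4}$ ($G = -1 + \left(- 5 \cdot 5 \cdot \frac{1}{4} - -36\right) \left(-15\right) = -1 + \left(\left(-5\right) \frac{5}{4} + 36\right) \left(-15\right) = -1 + \left(- \frac{25}{4} + 36\right) \left(-15\right) = -1 + \frac{119}{4} \left(-15\right) = -1 - \frac{1785}{4} = - \frac{1789}{4} \approx -447.25$)
$\frac{z{\left(20,-20 \right)}}{G} = - \frac{20}{- \frac{1789}{4}} = \left(-20\right) \left(- \frac{4}{1789}\right) = \frac{80}{1789}$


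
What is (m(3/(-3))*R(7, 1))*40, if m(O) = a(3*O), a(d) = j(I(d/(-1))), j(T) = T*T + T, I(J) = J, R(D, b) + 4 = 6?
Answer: 960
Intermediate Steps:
R(D, b) = 2 (R(D, b) = -4 + 6 = 2)
j(T) = T + T**2 (j(T) = T**2 + T = T + T**2)
a(d) = -d*(1 - d) (a(d) = (d/(-1))*(1 + d/(-1)) = (d*(-1))*(1 + d*(-1)) = (-d)*(1 - d) = -d*(1 - d))
m(O) = 3*O*(-1 + 3*O) (m(O) = (3*O)*(-1 + 3*O) = 3*O*(-1 + 3*O))
(m(3/(-3))*R(7, 1))*40 = ((3*(3/(-3))*(-1 + 3*(3/(-3))))*2)*40 = ((3*(3*(-1/3))*(-1 + 3*(3*(-1/3))))*2)*40 = ((3*(-1)*(-1 + 3*(-1)))*2)*40 = ((3*(-1)*(-1 - 3))*2)*40 = ((3*(-1)*(-4))*2)*40 = (12*2)*40 = 24*40 = 960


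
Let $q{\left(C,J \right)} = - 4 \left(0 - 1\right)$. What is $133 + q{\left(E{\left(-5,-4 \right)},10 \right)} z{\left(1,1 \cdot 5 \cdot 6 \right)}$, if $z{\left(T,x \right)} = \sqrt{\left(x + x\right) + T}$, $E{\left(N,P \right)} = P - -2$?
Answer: $133 + 4 \sqrt{61} \approx 164.24$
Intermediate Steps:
$E{\left(N,P \right)} = 2 + P$ ($E{\left(N,P \right)} = P + 2 = 2 + P$)
$q{\left(C,J \right)} = 4$ ($q{\left(C,J \right)} = \left(-4\right) \left(-1\right) = 4$)
$z{\left(T,x \right)} = \sqrt{T + 2 x}$ ($z{\left(T,x \right)} = \sqrt{2 x + T} = \sqrt{T + 2 x}$)
$133 + q{\left(E{\left(-5,-4 \right)},10 \right)} z{\left(1,1 \cdot 5 \cdot 6 \right)} = 133 + 4 \sqrt{1 + 2 \cdot 1 \cdot 5 \cdot 6} = 133 + 4 \sqrt{1 + 2 \cdot 5 \cdot 6} = 133 + 4 \sqrt{1 + 2 \cdot 30} = 133 + 4 \sqrt{1 + 60} = 133 + 4 \sqrt{61}$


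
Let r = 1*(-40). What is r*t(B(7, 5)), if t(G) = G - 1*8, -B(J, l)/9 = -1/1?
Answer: -40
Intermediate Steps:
B(J, l) = 9 (B(J, l) = -(-9)/1 = -(-9) = -9*(-1) = 9)
t(G) = -8 + G (t(G) = G - 8 = -8 + G)
r = -40
r*t(B(7, 5)) = -40*(-8 + 9) = -40*1 = -40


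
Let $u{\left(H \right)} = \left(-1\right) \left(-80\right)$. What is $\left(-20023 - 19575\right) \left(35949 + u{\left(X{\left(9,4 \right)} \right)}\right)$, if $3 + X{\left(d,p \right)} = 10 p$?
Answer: $-1426676342$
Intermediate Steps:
$X{\left(d,p \right)} = -3 + 10 p$
$u{\left(H \right)} = 80$
$\left(-20023 - 19575\right) \left(35949 + u{\left(X{\left(9,4 \right)} \right)}\right) = \left(-20023 - 19575\right) \left(35949 + 80\right) = \left(-39598\right) 36029 = -1426676342$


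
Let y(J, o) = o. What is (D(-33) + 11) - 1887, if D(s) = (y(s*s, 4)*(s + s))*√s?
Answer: -1876 - 264*I*√33 ≈ -1876.0 - 1516.6*I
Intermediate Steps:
D(s) = 8*s^(3/2) (D(s) = (4*(s + s))*√s = (4*(2*s))*√s = (8*s)*√s = 8*s^(3/2))
(D(-33) + 11) - 1887 = (8*(-33)^(3/2) + 11) - 1887 = (8*(-33*I*√33) + 11) - 1887 = (-264*I*√33 + 11) - 1887 = (11 - 264*I*√33) - 1887 = -1876 - 264*I*√33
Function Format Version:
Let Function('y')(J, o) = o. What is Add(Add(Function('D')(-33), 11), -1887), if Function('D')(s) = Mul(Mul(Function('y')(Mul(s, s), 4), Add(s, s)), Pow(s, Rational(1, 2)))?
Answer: Add(-1876, Mul(-264, I, Pow(33, Rational(1, 2)))) ≈ Add(-1876.0, Mul(-1516.6, I))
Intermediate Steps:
Function('D')(s) = Mul(8, Pow(s, Rational(3, 2))) (Function('D')(s) = Mul(Mul(4, Add(s, s)), Pow(s, Rational(1, 2))) = Mul(Mul(4, Mul(2, s)), Pow(s, Rational(1, 2))) = Mul(Mul(8, s), Pow(s, Rational(1, 2))) = Mul(8, Pow(s, Rational(3, 2))))
Add(Add(Function('D')(-33), 11), -1887) = Add(Add(Mul(8, Pow(-33, Rational(3, 2))), 11), -1887) = Add(Add(Mul(8, Mul(-33, I, Pow(33, Rational(1, 2)))), 11), -1887) = Add(Add(Mul(-264, I, Pow(33, Rational(1, 2))), 11), -1887) = Add(Add(11, Mul(-264, I, Pow(33, Rational(1, 2)))), -1887) = Add(-1876, Mul(-264, I, Pow(33, Rational(1, 2))))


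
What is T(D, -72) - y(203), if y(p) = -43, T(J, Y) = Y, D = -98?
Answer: -29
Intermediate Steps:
T(D, -72) - y(203) = -72 - 1*(-43) = -72 + 43 = -29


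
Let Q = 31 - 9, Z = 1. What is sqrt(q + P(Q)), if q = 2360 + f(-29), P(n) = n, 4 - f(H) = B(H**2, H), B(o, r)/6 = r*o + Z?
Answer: sqrt(148714) ≈ 385.63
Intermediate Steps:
Q = 22
B(o, r) = 6 + 6*o*r (B(o, r) = 6*(r*o + 1) = 6*(o*r + 1) = 6*(1 + o*r) = 6 + 6*o*r)
f(H) = -2 - 6*H**3 (f(H) = 4 - (6 + 6*H**2*H) = 4 - (6 + 6*H**3) = 4 + (-6 - 6*H**3) = -2 - 6*H**3)
q = 148692 (q = 2360 + (-2 - 6*(-29)**3) = 2360 + (-2 - 6*(-24389)) = 2360 + (-2 + 146334) = 2360 + 146332 = 148692)
sqrt(q + P(Q)) = sqrt(148692 + 22) = sqrt(148714)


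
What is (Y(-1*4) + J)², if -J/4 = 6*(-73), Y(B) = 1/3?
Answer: 27636049/9 ≈ 3.0707e+6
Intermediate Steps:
Y(B) = ⅓
J = 1752 (J = -24*(-73) = -4*(-438) = 1752)
(Y(-1*4) + J)² = (⅓ + 1752)² = (5257/3)² = 27636049/9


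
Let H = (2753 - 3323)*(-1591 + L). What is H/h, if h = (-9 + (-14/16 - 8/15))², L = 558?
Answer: 8478864000/1560001 ≈ 5435.2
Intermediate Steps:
h = 1560001/14400 (h = (-9 + (-14*1/16 - 8*1/15))² = (-9 + (-7/8 - 8/15))² = (-9 - 169/120)² = (-1249/120)² = 1560001/14400 ≈ 108.33)
H = 588810 (H = (2753 - 3323)*(-1591 + 558) = -570*(-1033) = 588810)
H/h = 588810/(1560001/14400) = 588810*(14400/1560001) = 8478864000/1560001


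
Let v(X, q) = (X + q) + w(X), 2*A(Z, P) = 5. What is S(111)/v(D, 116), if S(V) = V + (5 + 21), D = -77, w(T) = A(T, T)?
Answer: 274/83 ≈ 3.3012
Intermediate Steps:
A(Z, P) = 5/2 (A(Z, P) = (½)*5 = 5/2)
w(T) = 5/2
S(V) = 26 + V (S(V) = V + 26 = 26 + V)
v(X, q) = 5/2 + X + q (v(X, q) = (X + q) + 5/2 = 5/2 + X + q)
S(111)/v(D, 116) = (26 + 111)/(5/2 - 77 + 116) = 137/(83/2) = 137*(2/83) = 274/83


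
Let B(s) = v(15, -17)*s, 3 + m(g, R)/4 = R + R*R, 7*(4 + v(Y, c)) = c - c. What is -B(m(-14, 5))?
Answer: 432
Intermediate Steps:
v(Y, c) = -4 (v(Y, c) = -4 + (c - c)/7 = -4 + (1/7)*0 = -4 + 0 = -4)
m(g, R) = -12 + 4*R + 4*R**2 (m(g, R) = -12 + 4*(R + R*R) = -12 + 4*(R + R**2) = -12 + (4*R + 4*R**2) = -12 + 4*R + 4*R**2)
B(s) = -4*s
-B(m(-14, 5)) = -(-4)*(-12 + 4*5 + 4*5**2) = -(-4)*(-12 + 20 + 4*25) = -(-4)*(-12 + 20 + 100) = -(-4)*108 = -1*(-432) = 432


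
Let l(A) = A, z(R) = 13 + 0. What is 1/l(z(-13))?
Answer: 1/13 ≈ 0.076923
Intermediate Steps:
z(R) = 13
1/l(z(-13)) = 1/13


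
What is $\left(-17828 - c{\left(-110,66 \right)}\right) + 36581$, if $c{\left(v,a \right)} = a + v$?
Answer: $18797$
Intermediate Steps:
$\left(-17828 - c{\left(-110,66 \right)}\right) + 36581 = \left(-17828 - \left(66 - 110\right)\right) + 36581 = \left(-17828 - -44\right) + 36581 = \left(-17828 + 44\right) + 36581 = -17784 + 36581 = 18797$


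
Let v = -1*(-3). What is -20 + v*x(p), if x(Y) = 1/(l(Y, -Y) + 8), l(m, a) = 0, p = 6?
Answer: -157/8 ≈ -19.625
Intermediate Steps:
v = 3
x(Y) = ⅛ (x(Y) = 1/(0 + 8) = 1/8 = ⅛)
-20 + v*x(p) = -20 + 3*(⅛) = -20 + 3/8 = -157/8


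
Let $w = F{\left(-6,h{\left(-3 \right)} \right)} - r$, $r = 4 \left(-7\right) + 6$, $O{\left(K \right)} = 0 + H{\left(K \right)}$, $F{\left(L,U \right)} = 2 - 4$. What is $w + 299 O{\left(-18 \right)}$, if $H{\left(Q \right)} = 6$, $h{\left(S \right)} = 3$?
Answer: $1814$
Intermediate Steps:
$F{\left(L,U \right)} = -2$ ($F{\left(L,U \right)} = 2 - 4 = -2$)
$O{\left(K \right)} = 6$ ($O{\left(K \right)} = 0 + 6 = 6$)
$r = -22$ ($r = -28 + 6 = -22$)
$w = 20$ ($w = -2 - -22 = -2 + 22 = 20$)
$w + 299 O{\left(-18 \right)} = 20 + 299 \cdot 6 = 20 + 1794 = 1814$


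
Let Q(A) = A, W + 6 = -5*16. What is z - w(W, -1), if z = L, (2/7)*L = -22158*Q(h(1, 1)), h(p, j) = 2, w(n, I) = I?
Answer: -155105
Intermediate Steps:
W = -86 (W = -6 - 5*16 = -6 - 80 = -86)
L = -155106 (L = 7*(-22158*2)/2 = (7/2)*(-44316) = -155106)
z = -155106
z - w(W, -1) = -155106 - 1*(-1) = -155106 + 1 = -155105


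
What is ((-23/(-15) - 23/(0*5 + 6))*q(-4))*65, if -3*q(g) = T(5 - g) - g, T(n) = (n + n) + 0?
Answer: 3289/3 ≈ 1096.3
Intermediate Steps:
T(n) = 2*n (T(n) = 2*n + 0 = 2*n)
q(g) = -10/3 + g (q(g) = -(2*(5 - g) - g)/3 = -((10 - 2*g) - g)/3 = -(10 - 3*g)/3 = -10/3 + g)
((-23/(-15) - 23/(0*5 + 6))*q(-4))*65 = ((-23/(-15) - 23/(0*5 + 6))*(-10/3 - 4))*65 = ((-23*(-1/15) - 23/(0 + 6))*(-22/3))*65 = ((23/15 - 23/6)*(-22/3))*65 = -23/10*(-22/3)*65 = (253/15)*65 = 3289/3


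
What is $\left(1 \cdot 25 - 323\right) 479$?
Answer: $-142742$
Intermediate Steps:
$\left(1 \cdot 25 - 323\right) 479 = \left(25 - 323\right) 479 = \left(-298\right) 479 = -142742$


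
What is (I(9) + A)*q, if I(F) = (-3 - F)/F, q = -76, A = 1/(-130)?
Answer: 19874/195 ≈ 101.92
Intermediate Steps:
A = -1/130 ≈ -0.0076923
I(F) = (-3 - F)/F
(I(9) + A)*q = ((-3 - 1*9)/9 - 1/130)*(-76) = ((-3 - 9)/9 - 1/130)*(-76) = ((⅑)*(-12) - 1/130)*(-76) = (-4/3 - 1/130)*(-76) = -523/390*(-76) = 19874/195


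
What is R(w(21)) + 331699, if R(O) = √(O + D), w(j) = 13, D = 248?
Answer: 331699 + 3*√29 ≈ 3.3172e+5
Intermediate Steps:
R(O) = √(248 + O) (R(O) = √(O + 248) = √(248 + O))
R(w(21)) + 331699 = √(248 + 13) + 331699 = √261 + 331699 = 3*√29 + 331699 = 331699 + 3*√29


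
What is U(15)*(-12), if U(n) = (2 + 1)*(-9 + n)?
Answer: -216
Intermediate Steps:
U(n) = -27 + 3*n (U(n) = 3*(-9 + n) = -27 + 3*n)
U(15)*(-12) = (-27 + 3*15)*(-12) = (-27 + 45)*(-12) = 18*(-12) = -216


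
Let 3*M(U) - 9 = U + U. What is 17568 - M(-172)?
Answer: 53039/3 ≈ 17680.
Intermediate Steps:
M(U) = 3 + 2*U/3 (M(U) = 3 + (U + U)/3 = 3 + (2*U)/3 = 3 + 2*U/3)
17568 - M(-172) = 17568 - (3 + (⅔)*(-172)) = 17568 - (3 - 344/3) = 17568 - 1*(-335/3) = 17568 + 335/3 = 53039/3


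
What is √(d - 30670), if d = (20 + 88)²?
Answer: I*√19006 ≈ 137.86*I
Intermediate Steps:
d = 11664 (d = 108² = 11664)
√(d - 30670) = √(11664 - 30670) = √(-19006) = I*√19006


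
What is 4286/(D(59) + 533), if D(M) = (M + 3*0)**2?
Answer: 2143/2007 ≈ 1.0678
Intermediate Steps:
D(M) = M**2 (D(M) = (M + 0)**2 = M**2)
4286/(D(59) + 533) = 4286/(59**2 + 533) = 4286/(3481 + 533) = 4286/4014 = 4286*(1/4014) = 2143/2007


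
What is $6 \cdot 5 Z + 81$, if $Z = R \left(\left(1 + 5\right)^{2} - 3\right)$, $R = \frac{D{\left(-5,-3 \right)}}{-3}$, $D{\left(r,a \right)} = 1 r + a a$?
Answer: $-1239$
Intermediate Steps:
$D{\left(r,a \right)} = r + a^{2}$
$R = - \frac{4}{3}$ ($R = \frac{-5 + \left(-3\right)^{2}}{-3} = \left(-5 + 9\right) \left(- \frac{1}{3}\right) = 4 \left(- \frac{1}{3}\right) = - \frac{4}{3} \approx -1.3333$)
$Z = -44$ ($Z = - \frac{4 \left(\left(1 + 5\right)^{2} - 3\right)}{3} = - \frac{4 \left(6^{2} - 3\right)}{3} = - \frac{4 \left(36 - 3\right)}{3} = \left(- \frac{4}{3}\right) 33 = -44$)
$6 \cdot 5 Z + 81 = 6 \cdot 5 \left(-44\right) + 81 = 30 \left(-44\right) + 81 = -1320 + 81 = -1239$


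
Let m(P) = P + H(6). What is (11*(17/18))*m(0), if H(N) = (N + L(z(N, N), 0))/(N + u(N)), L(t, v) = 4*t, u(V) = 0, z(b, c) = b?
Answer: 935/18 ≈ 51.944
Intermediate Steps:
H(N) = 5 (H(N) = (N + 4*N)/(N + 0) = (5*N)/N = 5)
m(P) = 5 + P (m(P) = P + 5 = 5 + P)
(11*(17/18))*m(0) = (11*(17/18))*(5 + 0) = (11*(17*(1/18)))*5 = (11*(17/18))*5 = (187/18)*5 = 935/18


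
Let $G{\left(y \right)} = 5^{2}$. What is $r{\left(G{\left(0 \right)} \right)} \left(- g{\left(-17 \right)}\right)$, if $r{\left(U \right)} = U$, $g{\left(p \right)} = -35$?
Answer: $875$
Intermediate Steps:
$G{\left(y \right)} = 25$
$r{\left(G{\left(0 \right)} \right)} \left(- g{\left(-17 \right)}\right) = 25 \left(\left(-1\right) \left(-35\right)\right) = 25 \cdot 35 = 875$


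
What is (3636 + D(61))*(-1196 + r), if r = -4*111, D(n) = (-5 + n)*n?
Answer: -11565280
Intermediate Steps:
D(n) = n*(-5 + n)
r = -444
(3636 + D(61))*(-1196 + r) = (3636 + 61*(-5 + 61))*(-1196 - 444) = (3636 + 61*56)*(-1640) = (3636 + 3416)*(-1640) = 7052*(-1640) = -11565280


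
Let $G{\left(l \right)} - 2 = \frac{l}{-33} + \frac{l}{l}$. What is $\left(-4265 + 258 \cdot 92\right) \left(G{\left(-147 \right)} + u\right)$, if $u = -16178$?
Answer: $- \frac{3463423596}{11} \approx -3.1486 \cdot 10^{8}$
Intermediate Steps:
$G{\left(l \right)} = 3 - \frac{l}{33}$ ($G{\left(l \right)} = 2 + \left(\frac{l}{-33} + \frac{l}{l}\right) = 2 + \left(l \left(- \frac{1}{33}\right) + 1\right) = 2 - \left(-1 + \frac{l}{33}\right) = 3 - \frac{l}{33}$)
$\left(-4265 + 258 \cdot 92\right) \left(G{\left(-147 \right)} + u\right) = \left(-4265 + 258 \cdot 92\right) \left(\left(3 - - \frac{49}{11}\right) - 16178\right) = \left(-4265 + 23736\right) \left(\left(3 + \frac{49}{11}\right) - 16178\right) = 19471 \left(\frac{82}{11} - 16178\right) = 19471 \left(- \frac{177876}{11}\right) = - \frac{3463423596}{11}$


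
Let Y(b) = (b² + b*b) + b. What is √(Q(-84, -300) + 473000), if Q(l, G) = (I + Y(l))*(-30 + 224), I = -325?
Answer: √3131382 ≈ 1769.6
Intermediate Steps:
Y(b) = b + 2*b² (Y(b) = (b² + b²) + b = 2*b² + b = b + 2*b²)
Q(l, G) = -63050 + 194*l*(1 + 2*l) (Q(l, G) = (-325 + l*(1 + 2*l))*(-30 + 224) = (-325 + l*(1 + 2*l))*194 = -63050 + 194*l*(1 + 2*l))
√(Q(-84, -300) + 473000) = √((-63050 + 194*(-84)*(1 + 2*(-84))) + 473000) = √((-63050 + 194*(-84)*(1 - 168)) + 473000) = √((-63050 + 194*(-84)*(-167)) + 473000) = √((-63050 + 2721432) + 473000) = √(2658382 + 473000) = √3131382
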